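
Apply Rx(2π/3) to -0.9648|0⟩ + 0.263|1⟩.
(-0.4824 - 0.2278i)|0⟩ + (0.1315 + 0.8355i)|1⟩

Rx(2π/3) = [[cos(θ/2), −i·sin(θ/2)], [−i·sin(θ/2), cos(θ/2)]]; θ = 2π/3, cos(θ/2) ≈ 0.5, sin(θ/2) ≈ 0.866025.
With a = amp(|0⟩) = -0.9648 and b = amp(|1⟩) = 0.263:
new amp(|0⟩) = (0.5)·a + (-0.866025i)·b = (-0.4824 - 0.2278i)
new amp(|1⟩) = (-0.866025i)·a + (0.5)·b = (0.1315 + 0.8355i)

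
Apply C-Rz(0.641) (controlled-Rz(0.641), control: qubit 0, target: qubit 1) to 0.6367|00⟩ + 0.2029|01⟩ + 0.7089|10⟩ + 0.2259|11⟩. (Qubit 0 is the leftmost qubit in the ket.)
0.6367|00⟩ + 0.2029|01⟩ + (0.6728 - 0.2233i)|10⟩ + (0.2144 + 0.07117i)|11⟩

C-Rz(0.641) leaves the control-|0⟩ kets |00⟩, |01⟩ unchanged and applies Rz(0.641) to qubit 1 on the control-|1⟩ pair (|10⟩, |11⟩).
Rz(0.641) = [[e^(−iθ/2), 0], [0, e^(iθ/2)]] with e^(±iθ/2) = cos(θ/2) ± i·sin(θ/2); θ = 0.641, cos(θ/2) ≈ 0.949078, sin(θ/2) ≈ 0.315041.
With a = amp(|10⟩) = 0.7089 and b = amp(|11⟩) = 0.2259:
new amp(|10⟩) = (0.949078 - 0.315041i)·a = (0.6728 - 0.2233i)
new amp(|11⟩) = (0.949078 + 0.315041i)·b = (0.2144 + 0.07117i)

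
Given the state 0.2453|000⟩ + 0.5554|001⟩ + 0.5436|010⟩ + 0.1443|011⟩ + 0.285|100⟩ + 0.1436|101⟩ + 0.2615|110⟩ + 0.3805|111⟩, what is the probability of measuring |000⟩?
0.06017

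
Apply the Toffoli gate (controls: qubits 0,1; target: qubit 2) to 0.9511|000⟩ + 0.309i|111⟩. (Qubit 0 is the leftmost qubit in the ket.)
0.9511|000⟩ + 0.309i|110⟩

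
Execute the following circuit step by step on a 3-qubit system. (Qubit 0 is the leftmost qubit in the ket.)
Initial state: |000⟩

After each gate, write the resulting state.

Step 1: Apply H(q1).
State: 1/√2|000⟩ + 1/√2|010⟩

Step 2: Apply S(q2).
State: 1/√2|000⟩ + 1/√2|010⟩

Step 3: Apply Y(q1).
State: -(1/√2)i|000⟩ + (1/√2)i|010⟩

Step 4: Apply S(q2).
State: -(1/√2)i|000⟩ + (1/√2)i|010⟩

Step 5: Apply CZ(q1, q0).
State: -(1/√2)i|000⟩ + (1/√2)i|010⟩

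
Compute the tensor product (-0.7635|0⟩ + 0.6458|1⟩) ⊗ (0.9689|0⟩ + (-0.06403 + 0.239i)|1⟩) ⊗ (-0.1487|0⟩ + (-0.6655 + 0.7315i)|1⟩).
0.11|000⟩ + (0.4923 - 0.5411i)|001⟩ + (-0.007269 + 0.02713i)|010⟩ + (0.1009 + 0.1572i)|011⟩ - 0.09304|100⟩ + (-0.4164 + 0.4577i)|101⟩ + (0.006149 - 0.02295i)|110⟩ + (-0.08539 - 0.133i)|111⟩

amp(|b₁b₂…⟩) = product of the factor amplitudes for bits b₁, b₂, …; only kets whose every factor amplitude is nonzero survive.
|000⟩: (-0.7635)(0.9689)(-0.1487) = 0.11
|001⟩: (-0.7635)(0.9689)(-0.6655 + 0.7315i) = (0.4923 - 0.5411i)
|010⟩: (-0.7635)(-0.06403 + 0.239i)(-0.1487) = (-0.007269 + 0.02713i)
|011⟩: (-0.7635)(-0.06403 + 0.239i)(-0.6655 + 0.7315i) = (0.1009 + 0.1572i)
|100⟩: (0.6458)(0.9689)(-0.1487) = -0.09304
|101⟩: (0.6458)(0.9689)(-0.6655 + 0.7315i) = (-0.4164 + 0.4577i)
|110⟩: (0.6458)(-0.06403 + 0.239i)(-0.1487) = (0.006149 - 0.02295i)
|111⟩: (0.6458)(-0.06403 + 0.239i)(-0.6655 + 0.7315i) = (-0.08539 - 0.133i)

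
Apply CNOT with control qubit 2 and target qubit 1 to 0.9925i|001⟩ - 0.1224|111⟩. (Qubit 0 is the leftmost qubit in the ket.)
0.9925i|011⟩ - 0.1224|101⟩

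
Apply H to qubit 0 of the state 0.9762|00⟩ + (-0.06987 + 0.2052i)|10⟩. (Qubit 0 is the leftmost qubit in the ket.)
(0.6409 + 0.1451i)|00⟩ + (0.7397 - 0.1451i)|10⟩

H on qubit 0 mixes each pair of kets that differ only in qubit 0: amplitudes (a, b) of (|…0…⟩, |…1…⟩) become ((a + b)/√2, (a − b)/√2). Kets absent from the input have amplitude 0.
(|00⟩, |10⟩): (a, b) = (0.9762, (-0.06987 + 0.2052i)) → ((0.6409 + 0.1451i), (0.7397 - 0.1451i))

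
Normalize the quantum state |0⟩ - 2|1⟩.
1/√5|0⟩ - 0.8944|1⟩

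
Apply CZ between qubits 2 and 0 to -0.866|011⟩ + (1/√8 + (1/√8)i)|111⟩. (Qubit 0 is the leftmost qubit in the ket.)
-0.866|011⟩ + (-1/√8 - (1/√8)i)|111⟩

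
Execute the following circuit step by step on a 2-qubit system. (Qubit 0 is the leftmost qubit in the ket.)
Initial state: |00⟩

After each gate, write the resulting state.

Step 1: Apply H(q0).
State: 1/√2|00⟩ + 1/√2|10⟩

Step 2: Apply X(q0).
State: 1/√2|00⟩ + 1/√2|10⟩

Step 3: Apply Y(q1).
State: (1/√2)i|01⟩ + (1/√2)i|11⟩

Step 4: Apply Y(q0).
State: 1/√2|01⟩ - 1/√2|11⟩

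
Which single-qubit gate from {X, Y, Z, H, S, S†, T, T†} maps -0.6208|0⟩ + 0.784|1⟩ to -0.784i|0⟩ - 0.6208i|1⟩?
Y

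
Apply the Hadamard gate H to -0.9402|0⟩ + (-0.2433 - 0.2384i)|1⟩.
(-0.8369 - 0.1686i)|0⟩ + (-0.4928 + 0.1686i)|1⟩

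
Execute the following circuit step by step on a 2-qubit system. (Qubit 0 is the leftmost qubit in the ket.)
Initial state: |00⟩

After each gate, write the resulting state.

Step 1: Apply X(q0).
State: |10⟩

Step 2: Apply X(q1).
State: |11⟩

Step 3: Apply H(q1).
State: 1/√2|10⟩ - 1/√2|11⟩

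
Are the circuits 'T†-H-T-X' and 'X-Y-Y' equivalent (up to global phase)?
No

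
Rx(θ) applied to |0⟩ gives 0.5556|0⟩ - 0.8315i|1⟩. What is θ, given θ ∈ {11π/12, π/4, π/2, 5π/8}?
5π/8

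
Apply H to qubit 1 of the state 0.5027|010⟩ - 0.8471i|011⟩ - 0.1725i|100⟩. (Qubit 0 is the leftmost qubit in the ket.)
0.3555|000⟩ - 0.599i|001⟩ - 0.3555|010⟩ + 0.599i|011⟩ - 0.122i|100⟩ - 0.122i|110⟩

H on qubit 1 mixes each pair of kets that differ only in qubit 1: amplitudes (a, b) of (|…0…⟩, |…1…⟩) become ((a + b)/√2, (a − b)/√2). Kets absent from the input have amplitude 0.
(|000⟩, |010⟩): (a, b) = (0, 0.5027) → (0.3555, -0.3555)
(|001⟩, |011⟩): (a, b) = (0, -0.8471i) → (-0.599i, 0.599i)
(|100⟩, |110⟩): (a, b) = (-0.1725i, 0) → (-0.122i, -0.122i)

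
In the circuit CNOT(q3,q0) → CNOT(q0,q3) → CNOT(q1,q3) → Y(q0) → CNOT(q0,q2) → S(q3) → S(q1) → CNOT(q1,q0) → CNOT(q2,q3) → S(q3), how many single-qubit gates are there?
4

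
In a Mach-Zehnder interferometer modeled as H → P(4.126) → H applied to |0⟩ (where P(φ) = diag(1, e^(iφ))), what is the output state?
(0.2233 - 0.4165i)|0⟩ + (0.7767 + 0.4165i)|1⟩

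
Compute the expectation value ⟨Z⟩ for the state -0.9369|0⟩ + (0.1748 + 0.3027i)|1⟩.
0.7556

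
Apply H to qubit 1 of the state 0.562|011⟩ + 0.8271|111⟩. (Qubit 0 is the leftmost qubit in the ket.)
0.3974|001⟩ - 0.3974|011⟩ + 0.5848|101⟩ - 0.5848|111⟩

H on qubit 1 mixes each pair of kets that differ only in qubit 1: amplitudes (a, b) of (|…0…⟩, |…1…⟩) become ((a + b)/√2, (a − b)/√2). Kets absent from the input have amplitude 0.
(|001⟩, |011⟩): (a, b) = (0, 0.562) → (0.3974, -0.3974)
(|101⟩, |111⟩): (a, b) = (0, 0.8271) → (0.5848, -0.5848)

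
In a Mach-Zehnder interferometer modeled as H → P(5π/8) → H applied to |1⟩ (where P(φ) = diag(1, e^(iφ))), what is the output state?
(0.6913 - 0.4619i)|0⟩ + (0.3087 + 0.4619i)|1⟩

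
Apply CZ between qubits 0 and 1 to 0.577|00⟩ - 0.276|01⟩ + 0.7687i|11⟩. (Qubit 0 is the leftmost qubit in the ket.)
0.577|00⟩ - 0.276|01⟩ - 0.7687i|11⟩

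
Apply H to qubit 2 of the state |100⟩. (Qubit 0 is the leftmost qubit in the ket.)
1/√2|100⟩ + 1/√2|101⟩

H on qubit 2 mixes each pair of kets that differ only in qubit 2: amplitudes (a, b) of (|…0…⟩, |…1…⟩) become ((a + b)/√2, (a − b)/√2). Kets absent from the input have amplitude 0.
(|100⟩, |101⟩): (a, b) = (1, 0) → (1/√2, 1/√2)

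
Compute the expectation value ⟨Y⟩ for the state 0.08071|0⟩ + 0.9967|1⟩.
0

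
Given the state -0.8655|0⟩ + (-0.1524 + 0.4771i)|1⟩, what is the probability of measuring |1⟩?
0.2509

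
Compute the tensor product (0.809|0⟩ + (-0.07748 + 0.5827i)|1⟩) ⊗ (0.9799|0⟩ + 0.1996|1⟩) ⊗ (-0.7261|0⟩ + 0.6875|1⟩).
-0.5756|000⟩ + 0.545|001⟩ - 0.1172|010⟩ + 0.111|011⟩ + (0.05513 - 0.4146i)|100⟩ + (-0.0522 + 0.3926i)|101⟩ + (0.01123 - 0.08445i)|110⟩ + (-0.01063 + 0.07996i)|111⟩

amp(|b₁b₂…⟩) = product of the factor amplitudes for bits b₁, b₂, …; only kets whose every factor amplitude is nonzero survive.
|000⟩: (0.809)(0.9799)(-0.7261) = -0.5756
|001⟩: (0.809)(0.9799)(0.6875) = 0.545
|010⟩: (0.809)(0.1996)(-0.7261) = -0.1172
|011⟩: (0.809)(0.1996)(0.6875) = 0.111
|100⟩: (-0.07748 + 0.5827i)(0.9799)(-0.7261) = (0.05513 - 0.4146i)
|101⟩: (-0.07748 + 0.5827i)(0.9799)(0.6875) = (-0.0522 + 0.3926i)
|110⟩: (-0.07748 + 0.5827i)(0.1996)(-0.7261) = (0.01123 - 0.08445i)
|111⟩: (-0.07748 + 0.5827i)(0.1996)(0.6875) = (-0.01063 + 0.07996i)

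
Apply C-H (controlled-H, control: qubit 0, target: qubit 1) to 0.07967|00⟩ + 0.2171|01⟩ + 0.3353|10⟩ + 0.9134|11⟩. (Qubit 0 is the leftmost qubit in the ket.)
0.07967|00⟩ + 0.2171|01⟩ + 0.883|10⟩ - 0.4088|11⟩

C-H leaves the control-|0⟩ kets |00⟩, |01⟩ unchanged and applies H to qubit 1 on the control-|1⟩ pair (|10⟩, |11⟩).
H = [[1/√2, 1/√2], [1/√2, -1/√2]].
With a = amp(|10⟩) = 0.3353 and b = amp(|11⟩) = 0.9134:
new amp(|10⟩) = (1/√2)·a + (1/√2)·b = 0.883
new amp(|11⟩) = (1/√2)·a + (-1/√2)·b = -0.4088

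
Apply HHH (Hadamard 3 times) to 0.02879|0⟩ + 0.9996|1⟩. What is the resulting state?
0.7272|0⟩ - 0.6865|1⟩

H² = I, so H^3 = H: a single Hadamard. With (a, b) = (0.02879, 0.9996), H gives ((a + b)/√2, (a − b)/√2) = (0.7272, -0.6865).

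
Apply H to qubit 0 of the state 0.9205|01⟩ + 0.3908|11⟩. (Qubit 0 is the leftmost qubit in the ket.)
0.9272|01⟩ + 0.3746|11⟩

H on qubit 0 mixes each pair of kets that differ only in qubit 0: amplitudes (a, b) of (|…0…⟩, |…1…⟩) become ((a + b)/√2, (a − b)/√2). Kets absent from the input have amplitude 0.
(|01⟩, |11⟩): (a, b) = (0.9205, 0.3908) → (0.9272, 0.3746)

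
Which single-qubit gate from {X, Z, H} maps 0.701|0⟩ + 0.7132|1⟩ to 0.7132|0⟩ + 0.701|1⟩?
X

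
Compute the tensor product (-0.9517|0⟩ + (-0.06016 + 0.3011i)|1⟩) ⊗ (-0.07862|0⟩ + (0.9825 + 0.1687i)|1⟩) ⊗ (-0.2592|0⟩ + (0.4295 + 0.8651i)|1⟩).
-0.01939|000⟩ + (0.03214 + 0.06473i)|001⟩ + (0.2424 + 0.04162i)|010⟩ + (-0.2627 - 0.8779i)|011⟩ + (-0.001226 + 0.006136i)|100⟩ + (0.02251 - 0.006076i)|101⟩ + (0.02849 - 0.07405i)|110⟩ + (-0.2943 + 0.02762i)|111⟩

amp(|b₁b₂…⟩) = product of the factor amplitudes for bits b₁, b₂, …; only kets whose every factor amplitude is nonzero survive.
|000⟩: (-0.9517)(-0.07862)(-0.2592) = -0.01939
|001⟩: (-0.9517)(-0.07862)(0.4295 + 0.8651i) = (0.03214 + 0.06473i)
|010⟩: (-0.9517)(0.9825 + 0.1687i)(-0.2592) = (0.2424 + 0.04162i)
|011⟩: (-0.9517)(0.9825 + 0.1687i)(0.4295 + 0.8651i) = (-0.2627 - 0.8779i)
|100⟩: (-0.06016 + 0.3011i)(-0.07862)(-0.2592) = (-0.001226 + 0.006136i)
|101⟩: (-0.06016 + 0.3011i)(-0.07862)(0.4295 + 0.8651i) = (0.02251 - 0.006076i)
|110⟩: (-0.06016 + 0.3011i)(0.9825 + 0.1687i)(-0.2592) = (0.02849 - 0.07405i)
|111⟩: (-0.06016 + 0.3011i)(0.9825 + 0.1687i)(0.4295 + 0.8651i) = (-0.2943 + 0.02762i)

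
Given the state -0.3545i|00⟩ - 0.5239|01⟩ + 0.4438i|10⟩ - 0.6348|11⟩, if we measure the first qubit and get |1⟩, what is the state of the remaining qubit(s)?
0.573i|0⟩ - 0.8196|1⟩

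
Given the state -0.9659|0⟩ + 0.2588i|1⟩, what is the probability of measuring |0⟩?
0.933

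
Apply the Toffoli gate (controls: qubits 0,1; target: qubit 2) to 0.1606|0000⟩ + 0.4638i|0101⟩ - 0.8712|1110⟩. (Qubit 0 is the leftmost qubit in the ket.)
0.1606|0000⟩ + 0.4638i|0101⟩ - 0.8712|1100⟩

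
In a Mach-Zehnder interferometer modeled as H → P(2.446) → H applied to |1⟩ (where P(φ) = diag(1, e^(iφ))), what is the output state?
(0.8838 - 0.3204i)|0⟩ + (0.1162 + 0.3204i)|1⟩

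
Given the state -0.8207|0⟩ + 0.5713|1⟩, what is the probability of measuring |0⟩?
0.6735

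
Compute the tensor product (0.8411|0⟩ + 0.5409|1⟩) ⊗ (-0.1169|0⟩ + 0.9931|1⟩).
-0.09832|00⟩ + 0.8353|01⟩ - 0.06323|10⟩ + 0.5372|11⟩

amp(|b₁b₂…⟩) = product of the factor amplitudes for bits b₁, b₂, …; only kets whose every factor amplitude is nonzero survive.
|00⟩: (0.8411)(-0.1169) = -0.09832
|01⟩: (0.8411)(0.9931) = 0.8353
|10⟩: (0.5409)(-0.1169) = -0.06323
|11⟩: (0.5409)(0.9931) = 0.5372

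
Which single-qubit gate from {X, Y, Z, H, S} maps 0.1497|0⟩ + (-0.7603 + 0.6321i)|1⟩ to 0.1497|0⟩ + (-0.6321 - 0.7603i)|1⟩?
S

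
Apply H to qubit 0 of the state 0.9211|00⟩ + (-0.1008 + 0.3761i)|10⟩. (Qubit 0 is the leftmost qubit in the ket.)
(0.58 + 0.2659i)|00⟩ + (0.7226 - 0.2659i)|10⟩

H on qubit 0 mixes each pair of kets that differ only in qubit 0: amplitudes (a, b) of (|…0…⟩, |…1…⟩) become ((a + b)/√2, (a − b)/√2). Kets absent from the input have amplitude 0.
(|00⟩, |10⟩): (a, b) = (0.9211, (-0.1008 + 0.3761i)) → ((0.58 + 0.2659i), (0.7226 - 0.2659i))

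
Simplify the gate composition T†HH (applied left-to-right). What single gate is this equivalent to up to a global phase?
T†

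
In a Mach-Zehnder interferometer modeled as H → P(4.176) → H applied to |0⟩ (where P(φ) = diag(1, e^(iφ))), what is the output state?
(0.2445 - 0.4298i)|0⟩ + (0.7555 + 0.4298i)|1⟩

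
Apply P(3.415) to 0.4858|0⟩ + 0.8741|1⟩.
0.4858|0⟩ + (-0.8416 - 0.236i)|1⟩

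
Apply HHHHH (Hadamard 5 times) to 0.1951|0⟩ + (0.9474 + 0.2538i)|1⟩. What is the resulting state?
(0.8079 + 0.1795i)|0⟩ + (-0.532 - 0.1795i)|1⟩

H² = I, so H^5 = H: a single Hadamard. With (a, b) = (0.1951, (0.9474 + 0.2538i)), H gives ((a + b)/√2, (a − b)/√2) = ((0.8079 + 0.1795i), (-0.532 - 0.1795i)).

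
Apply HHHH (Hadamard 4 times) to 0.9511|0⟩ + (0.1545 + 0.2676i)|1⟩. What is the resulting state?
0.9511|0⟩ + (0.1545 + 0.2676i)|1⟩

H² = I, so an even number of Hadamards cancels: H^4 = I and the state is unchanged.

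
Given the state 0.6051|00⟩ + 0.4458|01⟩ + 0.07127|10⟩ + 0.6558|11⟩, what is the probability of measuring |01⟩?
0.1987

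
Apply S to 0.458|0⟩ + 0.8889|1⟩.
0.458|0⟩ + 0.8889i|1⟩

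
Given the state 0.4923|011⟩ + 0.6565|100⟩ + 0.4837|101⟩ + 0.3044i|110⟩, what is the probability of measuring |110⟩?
0.09266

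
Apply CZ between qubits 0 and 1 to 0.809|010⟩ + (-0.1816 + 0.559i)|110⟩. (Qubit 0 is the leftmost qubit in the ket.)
0.809|010⟩ + (0.1816 - 0.559i)|110⟩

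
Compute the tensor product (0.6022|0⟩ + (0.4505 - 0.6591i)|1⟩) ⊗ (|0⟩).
0.6022|00⟩ + (0.4505 - 0.6591i)|10⟩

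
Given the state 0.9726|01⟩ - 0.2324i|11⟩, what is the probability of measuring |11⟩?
0.05401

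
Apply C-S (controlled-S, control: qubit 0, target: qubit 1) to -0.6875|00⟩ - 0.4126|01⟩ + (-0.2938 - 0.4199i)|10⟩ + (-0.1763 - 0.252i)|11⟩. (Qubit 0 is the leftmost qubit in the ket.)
-0.6875|00⟩ - 0.4126|01⟩ + (-0.2938 - 0.4199i)|10⟩ + (0.252 - 0.1763i)|11⟩

C-S leaves the control-|0⟩ kets |00⟩, |01⟩ unchanged and applies S to qubit 1 on the control-|1⟩ pair (|10⟩, |11⟩).
S = [[1, 0], [0, i]].
With a = amp(|10⟩) = (-0.2938 - 0.4199i) and b = amp(|11⟩) = (-0.1763 - 0.252i):
new amp(|10⟩) = (1)·a = (-0.2938 - 0.4199i)
new amp(|11⟩) = (i)·b = (0.252 - 0.1763i)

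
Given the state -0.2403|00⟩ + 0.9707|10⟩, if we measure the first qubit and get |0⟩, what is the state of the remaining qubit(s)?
-|0⟩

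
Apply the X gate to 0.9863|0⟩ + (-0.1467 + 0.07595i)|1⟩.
(-0.1467 + 0.07595i)|0⟩ + 0.9863|1⟩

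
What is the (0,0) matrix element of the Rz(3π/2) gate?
(-1/√2 - (1/√2)i)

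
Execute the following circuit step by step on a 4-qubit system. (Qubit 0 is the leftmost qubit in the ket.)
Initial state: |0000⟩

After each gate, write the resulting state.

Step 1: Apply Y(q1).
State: i|0100⟩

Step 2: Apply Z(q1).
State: -i|0100⟩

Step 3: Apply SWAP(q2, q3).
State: -i|0100⟩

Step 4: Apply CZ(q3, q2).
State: -i|0100⟩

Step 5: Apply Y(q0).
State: |1100⟩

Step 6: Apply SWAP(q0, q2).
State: |0110⟩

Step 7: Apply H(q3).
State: 1/√2|0110⟩ + 1/√2|0111⟩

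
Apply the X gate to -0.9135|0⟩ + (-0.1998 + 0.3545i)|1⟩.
(-0.1998 + 0.3545i)|0⟩ - 0.9135|1⟩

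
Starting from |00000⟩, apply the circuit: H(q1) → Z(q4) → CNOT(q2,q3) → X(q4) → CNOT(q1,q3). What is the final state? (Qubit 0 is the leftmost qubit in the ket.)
1/√2|00001⟩ + 1/√2|01011⟩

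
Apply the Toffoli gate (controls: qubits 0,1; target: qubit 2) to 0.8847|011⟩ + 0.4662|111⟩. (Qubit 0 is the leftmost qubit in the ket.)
0.8847|011⟩ + 0.4662|110⟩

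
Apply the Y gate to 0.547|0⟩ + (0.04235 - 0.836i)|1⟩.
(-0.836 - 0.04235i)|0⟩ + 0.547i|1⟩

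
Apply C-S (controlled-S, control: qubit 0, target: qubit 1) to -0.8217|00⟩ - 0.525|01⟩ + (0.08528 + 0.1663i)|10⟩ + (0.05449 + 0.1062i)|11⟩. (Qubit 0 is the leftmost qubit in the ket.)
-0.8217|00⟩ - 0.525|01⟩ + (0.08528 + 0.1663i)|10⟩ + (-0.1062 + 0.05449i)|11⟩

C-S leaves the control-|0⟩ kets |00⟩, |01⟩ unchanged and applies S to qubit 1 on the control-|1⟩ pair (|10⟩, |11⟩).
S = [[1, 0], [0, i]].
With a = amp(|10⟩) = (0.08528 + 0.1663i) and b = amp(|11⟩) = (0.05449 + 0.1062i):
new amp(|10⟩) = (1)·a = (0.08528 + 0.1663i)
new amp(|11⟩) = (i)·b = (-0.1062 + 0.05449i)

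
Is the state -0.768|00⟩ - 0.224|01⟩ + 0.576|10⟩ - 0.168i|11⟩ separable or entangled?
Entangled

Writing the state as a|00⟩ + b|01⟩ + c|10⟩ + d|11⟩, it is a product state iff ad − bc = 0.
Here (a, b, c, d) = (-0.768, -0.224, 0.576, -0.168i): ad − bc = (-0.768)(-0.168i) − (-0.224)(0.576) = (0.129 + 0.129i) ≠ 0, so the state is entangled.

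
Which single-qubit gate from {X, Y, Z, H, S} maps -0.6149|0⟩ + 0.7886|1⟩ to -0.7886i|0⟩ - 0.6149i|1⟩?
Y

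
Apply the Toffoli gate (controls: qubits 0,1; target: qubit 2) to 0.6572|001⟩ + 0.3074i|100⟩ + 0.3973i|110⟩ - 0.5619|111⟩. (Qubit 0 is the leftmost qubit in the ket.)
0.6572|001⟩ + 0.3074i|100⟩ - 0.5619|110⟩ + 0.3973i|111⟩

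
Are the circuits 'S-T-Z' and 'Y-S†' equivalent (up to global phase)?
No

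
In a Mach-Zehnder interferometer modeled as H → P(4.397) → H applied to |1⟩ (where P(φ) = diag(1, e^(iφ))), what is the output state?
(0.6551 + 0.4753i)|0⟩ + (0.3449 - 0.4753i)|1⟩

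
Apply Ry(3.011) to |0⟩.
0.06525|0⟩ + 0.9979|1⟩

Ry(3.011) = [[cos(θ/2), −sin(θ/2)], [sin(θ/2), cos(θ/2)]]; θ = 3.011, cos(θ/2) ≈ 0.0652499, sin(θ/2) ≈ 0.997869.
With a = amp(|0⟩) = 1 and b = amp(|1⟩) = 0:
new amp(|0⟩) = (0.0652499)·a + (-0.997869)·b = 0.06525
new amp(|1⟩) = (0.997869)·a + (0.0652499)·b = 0.9979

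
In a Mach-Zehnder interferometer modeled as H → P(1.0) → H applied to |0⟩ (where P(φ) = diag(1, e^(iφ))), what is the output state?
(0.7702 + 0.4207i)|0⟩ + (0.2298 - 0.4207i)|1⟩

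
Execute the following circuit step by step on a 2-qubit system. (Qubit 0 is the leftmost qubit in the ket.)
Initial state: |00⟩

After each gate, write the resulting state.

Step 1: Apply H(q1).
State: 1/√2|00⟩ + 1/√2|01⟩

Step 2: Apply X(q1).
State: 1/√2|00⟩ + 1/√2|01⟩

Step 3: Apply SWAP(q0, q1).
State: 1/√2|00⟩ + 1/√2|10⟩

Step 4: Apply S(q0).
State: 1/√2|00⟩ + (1/√2)i|10⟩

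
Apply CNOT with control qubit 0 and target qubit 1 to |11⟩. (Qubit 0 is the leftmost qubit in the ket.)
|10⟩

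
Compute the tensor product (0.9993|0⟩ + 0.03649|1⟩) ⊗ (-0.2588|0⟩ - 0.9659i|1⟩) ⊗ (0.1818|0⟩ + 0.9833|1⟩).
-0.04702|000⟩ - 0.2543|001⟩ - 0.1755i|010⟩ - 0.9491i|011⟩ - 0.001717|100⟩ - 0.009286|101⟩ - 0.006408i|110⟩ - 0.03466i|111⟩

amp(|b₁b₂…⟩) = product of the factor amplitudes for bits b₁, b₂, …; only kets whose every factor amplitude is nonzero survive.
|000⟩: (0.9993)(-0.2588)(0.1818) = -0.04702
|001⟩: (0.9993)(-0.2588)(0.9833) = -0.2543
|010⟩: (0.9993)(-0.9659i)(0.1818) = -0.1755i
|011⟩: (0.9993)(-0.9659i)(0.9833) = -0.9491i
|100⟩: (0.03649)(-0.2588)(0.1818) = -0.001717
|101⟩: (0.03649)(-0.2588)(0.9833) = -0.009286
|110⟩: (0.03649)(-0.9659i)(0.1818) = -0.006408i
|111⟩: (0.03649)(-0.9659i)(0.9833) = -0.03466i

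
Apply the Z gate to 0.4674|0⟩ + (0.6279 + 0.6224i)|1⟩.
0.4674|0⟩ + (-0.6279 - 0.6224i)|1⟩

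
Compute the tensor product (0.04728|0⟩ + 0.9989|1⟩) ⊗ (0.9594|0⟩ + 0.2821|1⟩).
0.04536|00⟩ + 0.01334|01⟩ + 0.9583|10⟩ + 0.2818|11⟩

amp(|b₁b₂…⟩) = product of the factor amplitudes for bits b₁, b₂, …; only kets whose every factor amplitude is nonzero survive.
|00⟩: (0.04728)(0.9594) = 0.04536
|01⟩: (0.04728)(0.2821) = 0.01334
|10⟩: (0.9989)(0.9594) = 0.9583
|11⟩: (0.9989)(0.2821) = 0.2818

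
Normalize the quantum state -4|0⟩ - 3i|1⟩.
-0.8|0⟩ - 0.6i|1⟩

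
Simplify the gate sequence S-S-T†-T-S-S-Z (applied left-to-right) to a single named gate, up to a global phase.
Z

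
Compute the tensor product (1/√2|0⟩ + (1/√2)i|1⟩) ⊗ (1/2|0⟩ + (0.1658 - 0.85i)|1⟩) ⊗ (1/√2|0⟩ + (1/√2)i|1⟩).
0.25|000⟩ + 0.25i|001⟩ + (0.0829 - 0.425i)|010⟩ + (0.425 + 0.0829i)|011⟩ + 0.25i|100⟩ - 0.25|101⟩ + (0.425 + 0.0829i)|110⟩ + (-0.0829 + 0.425i)|111⟩

amp(|b₁b₂…⟩) = product of the factor amplitudes for bits b₁, b₂, …; only kets whose every factor amplitude is nonzero survive.
|000⟩: (1/√2)(1/2)(1/√2) = 0.25
|001⟩: (1/√2)(1/2)((1/√2)i) = 0.25i
|010⟩: (1/√2)(0.1658 - 0.85i)(1/√2) = (0.0829 - 0.425i)
|011⟩: (1/√2)(0.1658 - 0.85i)((1/√2)i) = (0.425 + 0.0829i)
|100⟩: ((1/√2)i)(1/2)(1/√2) = 0.25i
|101⟩: ((1/√2)i)(1/2)((1/√2)i) = -0.25
|110⟩: ((1/√2)i)(0.1658 - 0.85i)(1/√2) = (0.425 + 0.0829i)
|111⟩: ((1/√2)i)(0.1658 - 0.85i)((1/√2)i) = (-0.0829 + 0.425i)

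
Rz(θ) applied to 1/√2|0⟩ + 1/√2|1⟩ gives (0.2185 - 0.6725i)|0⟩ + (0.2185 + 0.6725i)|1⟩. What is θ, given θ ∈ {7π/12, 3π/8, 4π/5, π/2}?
4π/5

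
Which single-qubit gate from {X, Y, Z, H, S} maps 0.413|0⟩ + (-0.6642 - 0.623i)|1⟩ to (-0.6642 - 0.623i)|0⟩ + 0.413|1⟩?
X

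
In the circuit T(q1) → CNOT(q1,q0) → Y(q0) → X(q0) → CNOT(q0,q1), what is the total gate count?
5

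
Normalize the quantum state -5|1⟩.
-|1⟩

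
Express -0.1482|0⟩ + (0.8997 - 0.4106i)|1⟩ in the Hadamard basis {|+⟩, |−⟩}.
(0.5314 - 0.2903i)|+⟩ + (-0.741 + 0.2903i)|−⟩

With |ψ⟩ = α|0⟩ + β|1⟩, the Hadamard-basis coefficients are ⟨+|ψ⟩ = (α + β)/√2 and ⟨−|ψ⟩ = (α − β)/√2.
Here α = -0.1482, β = (0.8997 - 0.4106i): (α + β)/√2 = (0.5314 - 0.2903i), (α − β)/√2 = (-0.741 + 0.2903i).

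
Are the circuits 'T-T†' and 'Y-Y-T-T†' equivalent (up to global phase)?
Yes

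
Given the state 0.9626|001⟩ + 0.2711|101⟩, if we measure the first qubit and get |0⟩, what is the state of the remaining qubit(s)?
|01⟩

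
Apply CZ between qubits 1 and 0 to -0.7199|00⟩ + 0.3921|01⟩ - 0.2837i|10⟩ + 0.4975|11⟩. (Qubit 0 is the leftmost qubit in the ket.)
-0.7199|00⟩ + 0.3921|01⟩ - 0.2837i|10⟩ - 0.4975|11⟩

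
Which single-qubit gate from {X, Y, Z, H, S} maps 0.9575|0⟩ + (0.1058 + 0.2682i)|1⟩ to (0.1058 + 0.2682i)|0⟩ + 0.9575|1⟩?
X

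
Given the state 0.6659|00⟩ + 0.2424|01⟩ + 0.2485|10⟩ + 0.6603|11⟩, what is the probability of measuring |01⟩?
0.05876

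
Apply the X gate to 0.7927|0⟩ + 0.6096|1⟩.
0.6096|0⟩ + 0.7927|1⟩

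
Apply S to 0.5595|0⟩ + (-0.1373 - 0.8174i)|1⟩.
0.5595|0⟩ + (0.8174 - 0.1373i)|1⟩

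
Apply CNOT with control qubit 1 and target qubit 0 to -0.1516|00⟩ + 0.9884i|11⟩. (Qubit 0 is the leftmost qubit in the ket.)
-0.1516|00⟩ + 0.9884i|01⟩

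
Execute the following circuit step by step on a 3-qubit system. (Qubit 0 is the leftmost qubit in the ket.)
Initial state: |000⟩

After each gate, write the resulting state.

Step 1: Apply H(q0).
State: 1/√2|000⟩ + 1/√2|100⟩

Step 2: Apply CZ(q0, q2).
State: 1/√2|000⟩ + 1/√2|100⟩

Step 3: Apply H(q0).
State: |000⟩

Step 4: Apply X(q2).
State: |001⟩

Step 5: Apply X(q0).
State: |101⟩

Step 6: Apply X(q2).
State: |100⟩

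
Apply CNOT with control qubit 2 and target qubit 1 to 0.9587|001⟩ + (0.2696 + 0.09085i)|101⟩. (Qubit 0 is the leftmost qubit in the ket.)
0.9587|011⟩ + (0.2696 + 0.09085i)|111⟩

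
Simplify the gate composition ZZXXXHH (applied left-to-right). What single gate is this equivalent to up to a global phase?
X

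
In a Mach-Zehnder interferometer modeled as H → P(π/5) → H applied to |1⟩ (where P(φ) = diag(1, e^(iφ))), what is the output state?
(0.09549 - 0.2939i)|0⟩ + (0.9045 + 0.2939i)|1⟩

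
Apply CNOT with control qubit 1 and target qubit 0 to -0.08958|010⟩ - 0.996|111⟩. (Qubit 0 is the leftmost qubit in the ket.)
-0.996|011⟩ - 0.08958|110⟩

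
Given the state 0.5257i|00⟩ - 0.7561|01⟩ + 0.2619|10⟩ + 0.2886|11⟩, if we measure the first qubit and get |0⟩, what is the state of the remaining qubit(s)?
0.5709i|0⟩ - 0.821|1⟩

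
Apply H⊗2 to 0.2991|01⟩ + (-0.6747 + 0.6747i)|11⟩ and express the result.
(-0.1878 + 0.3374i)|00⟩ + (0.1878 - 0.3374i)|01⟩ + (0.4869 - 0.3374i)|10⟩ + (-0.4869 + 0.3374i)|11⟩

H⊗2 gives amp(|y⟩) = (1/2) Σ_x (−1)^(x·y) amp(|x⟩), where x·y is the number of positions in which both x and y have a 1.
|00⟩: (0.2991 + (-0.6747 + 0.6747i))/2 = (-0.1878 + 0.3374i)
|01⟩: (-0.2991 - (-0.6747 + 0.6747i))/2 = (0.1878 - 0.3374i)
|10⟩: (0.2991 - (-0.6747 + 0.6747i))/2 = (0.4869 - 0.3374i)
|11⟩: (-0.2991 + (-0.6747 + 0.6747i))/2 = (-0.4869 + 0.3374i)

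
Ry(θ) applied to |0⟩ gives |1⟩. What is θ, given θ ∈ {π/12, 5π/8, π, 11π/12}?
π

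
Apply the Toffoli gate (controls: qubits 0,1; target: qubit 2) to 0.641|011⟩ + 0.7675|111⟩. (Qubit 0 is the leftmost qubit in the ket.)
0.641|011⟩ + 0.7675|110⟩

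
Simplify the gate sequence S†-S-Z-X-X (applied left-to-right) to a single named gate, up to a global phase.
Z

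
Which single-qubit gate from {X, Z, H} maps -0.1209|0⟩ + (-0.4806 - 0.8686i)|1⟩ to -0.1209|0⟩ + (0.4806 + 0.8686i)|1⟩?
Z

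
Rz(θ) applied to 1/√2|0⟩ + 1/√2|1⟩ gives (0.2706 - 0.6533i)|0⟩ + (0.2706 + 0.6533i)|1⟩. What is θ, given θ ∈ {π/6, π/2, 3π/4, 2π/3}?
3π/4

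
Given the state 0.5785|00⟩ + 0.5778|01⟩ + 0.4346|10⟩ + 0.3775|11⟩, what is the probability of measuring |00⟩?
0.3347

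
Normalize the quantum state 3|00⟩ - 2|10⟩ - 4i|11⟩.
0.5571|00⟩ - 0.3714|10⟩ - 0.7428i|11⟩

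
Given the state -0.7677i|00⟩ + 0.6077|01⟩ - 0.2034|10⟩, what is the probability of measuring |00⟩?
0.5894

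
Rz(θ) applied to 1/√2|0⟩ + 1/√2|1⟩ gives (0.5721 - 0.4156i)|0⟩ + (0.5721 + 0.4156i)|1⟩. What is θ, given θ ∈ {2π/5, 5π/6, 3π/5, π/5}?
2π/5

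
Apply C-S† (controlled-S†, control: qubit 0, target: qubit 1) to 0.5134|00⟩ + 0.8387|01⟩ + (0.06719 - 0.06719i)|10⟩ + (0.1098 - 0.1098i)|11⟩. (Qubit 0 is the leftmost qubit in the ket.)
0.5134|00⟩ + 0.8387|01⟩ + (0.06719 - 0.06719i)|10⟩ + (-0.1098 - 0.1098i)|11⟩

C-S† leaves the control-|0⟩ kets |00⟩, |01⟩ unchanged and applies S† to qubit 1 on the control-|1⟩ pair (|10⟩, |11⟩).
S† = [[1, 0], [0, -i]].
With a = amp(|10⟩) = (0.06719 - 0.06719i) and b = amp(|11⟩) = (0.1098 - 0.1098i):
new amp(|10⟩) = (1)·a = (0.06719 - 0.06719i)
new amp(|11⟩) = (-i)·b = (-0.1098 - 0.1098i)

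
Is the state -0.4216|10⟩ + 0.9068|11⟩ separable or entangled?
Separable

Writing the state as a|00⟩ + b|01⟩ + c|10⟩ + d|11⟩, it is a product state iff ad − bc = 0.
Here (a, b, c, d) = (0, 0, -0.4216, 0.9068): ad − bc = (0)(0.9068) − (0)(-0.4216) = 0, so the state is separable.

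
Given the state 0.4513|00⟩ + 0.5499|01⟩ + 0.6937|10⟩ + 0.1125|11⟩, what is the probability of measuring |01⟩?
0.3024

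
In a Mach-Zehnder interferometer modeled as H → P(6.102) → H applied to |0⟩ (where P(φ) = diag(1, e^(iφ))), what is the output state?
(0.9918 - 0.0901i)|0⟩ + (0.008185 + 0.0901i)|1⟩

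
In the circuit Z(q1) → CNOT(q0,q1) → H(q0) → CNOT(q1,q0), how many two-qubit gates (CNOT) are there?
2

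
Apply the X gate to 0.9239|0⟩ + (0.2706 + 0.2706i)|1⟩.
(0.2706 + 0.2706i)|0⟩ + 0.9239|1⟩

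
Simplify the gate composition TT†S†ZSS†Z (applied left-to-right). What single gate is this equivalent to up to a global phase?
S†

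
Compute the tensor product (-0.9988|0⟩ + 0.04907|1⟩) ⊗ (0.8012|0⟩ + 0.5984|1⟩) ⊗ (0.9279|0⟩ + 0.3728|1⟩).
-0.7425|000⟩ - 0.2983|001⟩ - 0.5546|010⟩ - 0.2228|011⟩ + 0.03648|100⟩ + 0.01466|101⟩ + 0.02725|110⟩ + 0.01095|111⟩

amp(|b₁b₂…⟩) = product of the factor amplitudes for bits b₁, b₂, …; only kets whose every factor amplitude is nonzero survive.
|000⟩: (-0.9988)(0.8012)(0.9279) = -0.7425
|001⟩: (-0.9988)(0.8012)(0.3728) = -0.2983
|010⟩: (-0.9988)(0.5984)(0.9279) = -0.5546
|011⟩: (-0.9988)(0.5984)(0.3728) = -0.2228
|100⟩: (0.04907)(0.8012)(0.9279) = 0.03648
|101⟩: (0.04907)(0.8012)(0.3728) = 0.01466
|110⟩: (0.04907)(0.5984)(0.9279) = 0.02725
|111⟩: (0.04907)(0.5984)(0.3728) = 0.01095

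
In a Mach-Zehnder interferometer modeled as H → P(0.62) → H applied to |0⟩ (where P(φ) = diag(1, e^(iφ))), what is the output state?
(0.9069 + 0.2905i)|0⟩ + (0.09306 - 0.2905i)|1⟩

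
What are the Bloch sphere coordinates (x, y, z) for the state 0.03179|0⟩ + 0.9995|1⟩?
(0.06355, 0, -0.998)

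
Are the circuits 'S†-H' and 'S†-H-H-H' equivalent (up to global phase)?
Yes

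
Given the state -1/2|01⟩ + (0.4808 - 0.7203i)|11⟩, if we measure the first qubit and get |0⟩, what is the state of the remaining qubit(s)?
-|1⟩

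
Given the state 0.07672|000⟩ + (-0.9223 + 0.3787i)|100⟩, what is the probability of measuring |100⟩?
0.9941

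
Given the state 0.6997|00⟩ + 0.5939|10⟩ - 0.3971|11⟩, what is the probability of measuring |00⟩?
0.4896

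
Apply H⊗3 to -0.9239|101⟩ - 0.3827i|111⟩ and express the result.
(-0.3266 - 0.1353i)|000⟩ + (0.3266 + 0.1353i)|001⟩ + (-0.3266 + 0.1353i)|010⟩ + (0.3266 - 0.1353i)|011⟩ + (0.3266 + 0.1353i)|100⟩ + (-0.3266 - 0.1353i)|101⟩ + (0.3266 - 0.1353i)|110⟩ + (-0.3266 + 0.1353i)|111⟩

H⊗3 gives amp(|y⟩) = (1/2√2) Σ_x (−1)^(x·y) amp(|x⟩), where x·y is the number of positions in which both x and y have a 1.
|000⟩: (-0.9239 - 0.3827i)/(2√2) = (-0.3266 - 0.1353i)
|001⟩: (0.9239 + 0.3827i)/(2√2) = (0.3266 + 0.1353i)
|010⟩: (-0.9239 + 0.3827i)/(2√2) = (-0.3266 + 0.1353i)
|011⟩: (0.9239 - 0.3827i)/(2√2) = (0.3266 - 0.1353i)
|100⟩: (0.9239 + 0.3827i)/(2√2) = (0.3266 + 0.1353i)
|101⟩: (-0.9239 - 0.3827i)/(2√2) = (-0.3266 - 0.1353i)
|110⟩: (0.9239 - 0.3827i)/(2√2) = (0.3266 - 0.1353i)
|111⟩: (-0.9239 + 0.3827i)/(2√2) = (-0.3266 + 0.1353i)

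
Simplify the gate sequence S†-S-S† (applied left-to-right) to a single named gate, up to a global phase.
S†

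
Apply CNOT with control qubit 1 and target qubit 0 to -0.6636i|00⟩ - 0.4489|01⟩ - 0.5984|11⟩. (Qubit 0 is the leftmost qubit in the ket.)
-0.6636i|00⟩ - 0.5984|01⟩ - 0.4489|11⟩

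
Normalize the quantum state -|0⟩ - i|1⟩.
-1/√2|0⟩ - (1/√2)i|1⟩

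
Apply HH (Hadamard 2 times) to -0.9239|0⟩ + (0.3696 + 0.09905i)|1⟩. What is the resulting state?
-0.9239|0⟩ + (0.3696 + 0.09905i)|1⟩

H² = I, so an even number of Hadamards cancels: H^2 = I and the state is unchanged.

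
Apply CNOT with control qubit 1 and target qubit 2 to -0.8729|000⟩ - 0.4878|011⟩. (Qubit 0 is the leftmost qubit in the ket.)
-0.8729|000⟩ - 0.4878|010⟩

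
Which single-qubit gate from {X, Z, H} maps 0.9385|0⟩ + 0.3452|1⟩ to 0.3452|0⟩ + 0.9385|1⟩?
X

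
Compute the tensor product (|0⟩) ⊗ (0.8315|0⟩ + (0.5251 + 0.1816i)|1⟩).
0.8315|00⟩ + (0.5251 + 0.1816i)|01⟩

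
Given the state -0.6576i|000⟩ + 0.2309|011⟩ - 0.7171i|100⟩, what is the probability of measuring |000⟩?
0.4324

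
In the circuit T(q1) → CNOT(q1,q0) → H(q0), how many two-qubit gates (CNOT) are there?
1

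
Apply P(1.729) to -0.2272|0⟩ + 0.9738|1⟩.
-0.2272|0⟩ + (-0.1534 + 0.9616i)|1⟩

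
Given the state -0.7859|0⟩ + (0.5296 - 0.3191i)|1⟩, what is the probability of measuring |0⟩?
0.6176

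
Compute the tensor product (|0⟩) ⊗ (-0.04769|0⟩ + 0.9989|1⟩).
-0.04769|00⟩ + 0.9989|01⟩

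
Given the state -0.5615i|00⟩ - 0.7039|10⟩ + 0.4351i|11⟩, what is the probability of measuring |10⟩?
0.4955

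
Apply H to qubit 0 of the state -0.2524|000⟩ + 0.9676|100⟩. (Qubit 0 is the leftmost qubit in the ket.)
0.5057|000⟩ - 0.8627|100⟩

H on qubit 0 mixes each pair of kets that differ only in qubit 0: amplitudes (a, b) of (|…0…⟩, |…1…⟩) become ((a + b)/√2, (a − b)/√2). Kets absent from the input have amplitude 0.
(|000⟩, |100⟩): (a, b) = (-0.2524, 0.9676) → (0.5057, -0.8627)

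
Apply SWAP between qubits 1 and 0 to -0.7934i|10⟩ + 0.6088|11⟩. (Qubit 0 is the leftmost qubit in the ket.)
-0.7934i|01⟩ + 0.6088|11⟩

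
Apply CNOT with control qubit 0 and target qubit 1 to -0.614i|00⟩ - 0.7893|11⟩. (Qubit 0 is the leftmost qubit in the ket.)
-0.614i|00⟩ - 0.7893|10⟩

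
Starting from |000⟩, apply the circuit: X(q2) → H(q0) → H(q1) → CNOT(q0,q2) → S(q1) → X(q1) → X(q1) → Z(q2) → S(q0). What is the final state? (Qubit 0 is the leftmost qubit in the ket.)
-1/2|001⟩ - (1/2)i|011⟩ + (1/2)i|100⟩ - 1/2|110⟩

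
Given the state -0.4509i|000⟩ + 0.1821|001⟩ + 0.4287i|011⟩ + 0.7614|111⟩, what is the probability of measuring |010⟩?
0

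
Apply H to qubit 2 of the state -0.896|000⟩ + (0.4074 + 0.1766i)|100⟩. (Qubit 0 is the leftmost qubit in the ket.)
-0.6336|000⟩ - 0.6336|001⟩ + (0.2881 + 0.1249i)|100⟩ + (0.2881 + 0.1249i)|101⟩

H on qubit 2 mixes each pair of kets that differ only in qubit 2: amplitudes (a, b) of (|…0…⟩, |…1…⟩) become ((a + b)/√2, (a − b)/√2). Kets absent from the input have amplitude 0.
(|000⟩, |001⟩): (a, b) = (-0.896, 0) → (-0.6336, -0.6336)
(|100⟩, |101⟩): (a, b) = ((0.4074 + 0.1766i), 0) → ((0.2881 + 0.1249i), (0.2881 + 0.1249i))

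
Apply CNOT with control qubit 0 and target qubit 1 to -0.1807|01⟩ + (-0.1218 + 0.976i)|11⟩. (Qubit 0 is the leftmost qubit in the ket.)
-0.1807|01⟩ + (-0.1218 + 0.976i)|10⟩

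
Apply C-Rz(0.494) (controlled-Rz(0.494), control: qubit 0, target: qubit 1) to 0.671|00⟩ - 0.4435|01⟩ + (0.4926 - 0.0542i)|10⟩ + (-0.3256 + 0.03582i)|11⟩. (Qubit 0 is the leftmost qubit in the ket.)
0.671|00⟩ - 0.4435|01⟩ + (0.4644 - 0.173i)|10⟩ + (-0.3245 - 0.04488i)|11⟩

C-Rz(0.494) leaves the control-|0⟩ kets |00⟩, |01⟩ unchanged and applies Rz(0.494) to qubit 1 on the control-|1⟩ pair (|10⟩, |11⟩).
Rz(0.494) = [[e^(−iθ/2), 0], [0, e^(iθ/2)]] with e^(±iθ/2) = cos(θ/2) ± i·sin(θ/2); θ = 0.494, cos(θ/2) ≈ 0.96965, sin(θ/2) ≈ 0.244496.
With a = amp(|10⟩) = (0.4926 - 0.0542i) and b = amp(|11⟩) = (-0.3256 + 0.03582i):
new amp(|10⟩) = (0.96965 - 0.244496i)·a = (0.4644 - 0.173i)
new amp(|11⟩) = (0.96965 + 0.244496i)·b = (-0.3245 - 0.04488i)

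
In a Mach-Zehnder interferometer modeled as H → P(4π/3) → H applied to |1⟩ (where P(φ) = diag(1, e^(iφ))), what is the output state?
(0.75 + 0.433i)|0⟩ + (0.25 - 0.433i)|1⟩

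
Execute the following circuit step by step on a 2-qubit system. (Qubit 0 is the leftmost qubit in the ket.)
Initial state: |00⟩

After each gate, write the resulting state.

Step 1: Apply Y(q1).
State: i|01⟩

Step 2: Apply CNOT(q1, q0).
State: i|11⟩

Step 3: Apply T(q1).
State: (-1/√2 + (1/√2)i)|11⟩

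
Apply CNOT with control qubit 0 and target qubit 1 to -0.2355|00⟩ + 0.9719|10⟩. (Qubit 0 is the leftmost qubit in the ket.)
-0.2355|00⟩ + 0.9719|11⟩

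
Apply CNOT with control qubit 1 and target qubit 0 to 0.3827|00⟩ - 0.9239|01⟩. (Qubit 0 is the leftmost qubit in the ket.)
0.3827|00⟩ - 0.9239|11⟩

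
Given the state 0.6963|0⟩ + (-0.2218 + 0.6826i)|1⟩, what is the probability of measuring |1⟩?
0.5151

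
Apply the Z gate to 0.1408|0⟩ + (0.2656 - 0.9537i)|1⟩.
0.1408|0⟩ + (-0.2656 + 0.9537i)|1⟩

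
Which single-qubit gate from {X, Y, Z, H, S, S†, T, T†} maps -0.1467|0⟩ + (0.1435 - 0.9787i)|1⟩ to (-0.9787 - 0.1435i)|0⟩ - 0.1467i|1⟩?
Y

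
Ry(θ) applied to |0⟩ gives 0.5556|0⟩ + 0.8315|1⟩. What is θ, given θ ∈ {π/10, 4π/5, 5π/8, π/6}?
5π/8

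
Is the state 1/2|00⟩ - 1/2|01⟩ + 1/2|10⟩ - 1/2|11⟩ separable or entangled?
Separable

Writing the state as a|00⟩ + b|01⟩ + c|10⟩ + d|11⟩, it is a product state iff ad − bc = 0.
Here (a, b, c, d) = (1/2, -1/2, 1/2, -1/2): ad − bc = (1/2)(-1/2) − (-1/2)(1/2) = 0, so the state is separable.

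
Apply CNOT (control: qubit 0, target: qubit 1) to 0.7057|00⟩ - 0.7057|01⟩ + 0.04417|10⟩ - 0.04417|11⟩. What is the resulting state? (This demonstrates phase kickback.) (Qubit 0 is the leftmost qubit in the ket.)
0.7057|00⟩ - 0.7057|01⟩ - 0.04417|10⟩ + 0.04417|11⟩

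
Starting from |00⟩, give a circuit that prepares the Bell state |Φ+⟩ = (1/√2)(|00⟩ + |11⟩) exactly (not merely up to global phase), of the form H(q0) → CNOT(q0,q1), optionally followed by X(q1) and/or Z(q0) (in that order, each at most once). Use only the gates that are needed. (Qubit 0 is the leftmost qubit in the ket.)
H(q0) → CNOT(q0,q1)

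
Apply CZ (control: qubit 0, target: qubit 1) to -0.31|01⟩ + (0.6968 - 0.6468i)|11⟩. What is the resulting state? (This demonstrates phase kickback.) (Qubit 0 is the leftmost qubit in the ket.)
-0.31|01⟩ + (-0.6968 + 0.6468i)|11⟩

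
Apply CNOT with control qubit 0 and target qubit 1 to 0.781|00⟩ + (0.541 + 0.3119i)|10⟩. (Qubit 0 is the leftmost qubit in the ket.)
0.781|00⟩ + (0.541 + 0.3119i)|11⟩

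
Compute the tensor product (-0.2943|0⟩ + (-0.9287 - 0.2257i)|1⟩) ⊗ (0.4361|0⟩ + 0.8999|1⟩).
-0.1283|00⟩ - 0.2648|01⟩ + (-0.405 - 0.09843i)|10⟩ + (-0.8357 - 0.2031i)|11⟩

amp(|b₁b₂…⟩) = product of the factor amplitudes for bits b₁, b₂, …; only kets whose every factor amplitude is nonzero survive.
|00⟩: (-0.2943)(0.4361) = -0.1283
|01⟩: (-0.2943)(0.8999) = -0.2648
|10⟩: (-0.9287 - 0.2257i)(0.4361) = (-0.405 - 0.09843i)
|11⟩: (-0.9287 - 0.2257i)(0.8999) = (-0.8357 - 0.2031i)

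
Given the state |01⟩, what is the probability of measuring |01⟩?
1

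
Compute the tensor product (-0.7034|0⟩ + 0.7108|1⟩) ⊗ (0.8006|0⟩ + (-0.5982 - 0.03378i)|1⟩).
-0.5631|00⟩ + (0.4208 + 0.02376i)|01⟩ + 0.5691|10⟩ + (-0.4252 - 0.02401i)|11⟩

amp(|b₁b₂…⟩) = product of the factor amplitudes for bits b₁, b₂, …; only kets whose every factor amplitude is nonzero survive.
|00⟩: (-0.7034)(0.8006) = -0.5631
|01⟩: (-0.7034)(-0.5982 - 0.03378i) = (0.4208 + 0.02376i)
|10⟩: (0.7108)(0.8006) = 0.5691
|11⟩: (0.7108)(-0.5982 - 0.03378i) = (-0.4252 - 0.02401i)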